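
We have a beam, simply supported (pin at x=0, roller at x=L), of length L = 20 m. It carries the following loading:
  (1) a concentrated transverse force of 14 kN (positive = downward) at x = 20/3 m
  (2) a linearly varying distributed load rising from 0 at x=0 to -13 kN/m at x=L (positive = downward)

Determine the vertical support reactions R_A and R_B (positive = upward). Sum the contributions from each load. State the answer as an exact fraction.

Load 1 — point force P=14 kN at a=20/3 m (b=L-a=40/3):
  R_A = Pb/L = 14·(40/3)/20 = 28/3 kN
  R_B = Pa/L = 14·(20/3)/20 = 14/3 kN
Load 2 — triangular load w₀=-13 kN/m (0→w₀ over full span):
  R_A = w₀L/6 = (-13)·20/6 = -130/3 kN
  R_B = w₀L/3 = (-13)·20/3 = -260/3 kN
Superposition: R_A = -34 kN, R_B = -82 kN

R_A = -34 kN, R_B = -82 kN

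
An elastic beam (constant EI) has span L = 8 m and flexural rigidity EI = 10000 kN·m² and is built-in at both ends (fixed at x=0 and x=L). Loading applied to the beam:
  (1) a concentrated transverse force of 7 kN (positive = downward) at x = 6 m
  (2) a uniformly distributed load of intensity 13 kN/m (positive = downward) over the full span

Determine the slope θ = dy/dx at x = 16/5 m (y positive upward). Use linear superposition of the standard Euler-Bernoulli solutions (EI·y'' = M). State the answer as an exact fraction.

θ(16/5) = -1839/625000 rad

Load 1 — point force P=7 kN at a=6 m (b=L-a=2):
  θ_1 = -Pb²x(2aL-(3a+b)x)/(2L³EI)  [x≤a] = -7·2²·(16/5)·(2·6·8-(3·6+2)·(16/5))/(2·8³·10000) = -7/25000 rad
Load 2 — uniform load w=13 kN/m over full span:
  θ_2 = -wx(L-x)(L-2x)/(12EI) = -13·(16/5)·(8-(16/5))·(8-2·(16/5))/(12·10000) = -208/78125 rad
Superposition: θ = Σ θ_i = -1839/625000 rad ≈ -0.002942 rad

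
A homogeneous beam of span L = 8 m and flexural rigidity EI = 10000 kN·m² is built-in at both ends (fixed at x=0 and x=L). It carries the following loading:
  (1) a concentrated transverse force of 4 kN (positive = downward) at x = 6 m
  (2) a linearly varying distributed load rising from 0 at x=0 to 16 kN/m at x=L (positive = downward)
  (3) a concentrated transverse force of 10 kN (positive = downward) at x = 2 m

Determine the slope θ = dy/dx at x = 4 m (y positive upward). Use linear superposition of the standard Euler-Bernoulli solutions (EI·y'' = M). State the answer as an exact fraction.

Load 1 — point force P=4 kN at a=6 m (b=L-a=2):
  θ_1 = -Pb²x(2aL-(3a+b)x)/(2L³EI)  [x≤a] = -4·2²·4·(2·6·8-(3·6+2)·4)/(2·8³·10000) = -1/10000 rad
Load 2 — triangular load w₀=16 kN/m (0→w₀ over full span):
  θ_2 = -w₀(2x(L-x)(L-2x)(x+2L)+x²(L-x)²)/(120LEI) = -16·(2·4·(8-4)·(8-2·4)·(4+2·8)+4²·(8-4)²)/(120·8·10000) = -4/9375 rad
Load 3 — point force P=10 kN at a=2 m (b=L-a=6):
  θ_3 = Pa²(L-x)(2bL-(3b+a)(L-x))/(2L³EI)  [x>a] = 10·2²·(8-4)·(2·6·8-(3·6+2)·(8-4))/(2·8³·10000) = 1/4000 rad
Superposition: θ = Σ θ_i = -83/300000 rad ≈ -0.000277 rad

θ(4) = -83/300000 rad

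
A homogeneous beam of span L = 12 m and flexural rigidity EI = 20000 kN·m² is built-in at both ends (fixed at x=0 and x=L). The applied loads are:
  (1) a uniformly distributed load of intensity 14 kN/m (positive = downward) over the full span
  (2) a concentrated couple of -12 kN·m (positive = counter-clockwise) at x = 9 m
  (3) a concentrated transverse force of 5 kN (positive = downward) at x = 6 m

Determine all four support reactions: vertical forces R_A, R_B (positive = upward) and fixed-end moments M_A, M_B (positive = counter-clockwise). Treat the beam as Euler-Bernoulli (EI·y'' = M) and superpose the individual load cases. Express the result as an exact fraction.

R_A = 683/8 kN, M_A = 687/4 kN·m, R_B = 701/8 kN, M_B = -693/4 kN·m

Load 1 — uniform load w=14 kN/m over full span:
  R_A = wL/2 = 14·12/2 = 84 kN
  M_A = wL²/12 = 14·12²/12 = 168 kN·m
  R_B = wL/2 = 14·12/2 = 84 kN
  M_B = -wL²/12 = -14·12²/12 = -168 kN·m
Load 2 — applied couple M₀=-12 kN·m at a=9 m (b=L-a=3):
  R_A = 6M₀ab/L³ = 6·(-12)·9·3/12³ = -9/8 kN
  M_A = M₀b(2a-b)/L² = (-12)·3·(2·9-3)/12² = -15/4 kN·m
  R_B = -6M₀ab/L³ = -6·(-12)·9·3/12³ = 9/8 kN
  M_B = M₀a(2b-a)/L² = (-12)·9·(2·3-9)/12² = 9/4 kN·m
Load 3 — point force P=5 kN at a=6 m (b=L-a=6):
  R_A = Pb²(3a+b)/L³ = 5·6²·(3·6+6)/12³ = 5/2 kN
  M_A = Pab²/L² = 5·6·6²/12² = 15/2 kN·m
  R_B = Pa²(a+3b)/L³ = 5·6²·(6+3·6)/12³ = 5/2 kN
  M_B = -Pa²b/L² = -5·6²·6/12² = -15/2 kN·m
Superposition: R_A = 683/8 kN, M_A = 687/4 kN·m, R_B = 701/8 kN, M_B = -693/4 kN·m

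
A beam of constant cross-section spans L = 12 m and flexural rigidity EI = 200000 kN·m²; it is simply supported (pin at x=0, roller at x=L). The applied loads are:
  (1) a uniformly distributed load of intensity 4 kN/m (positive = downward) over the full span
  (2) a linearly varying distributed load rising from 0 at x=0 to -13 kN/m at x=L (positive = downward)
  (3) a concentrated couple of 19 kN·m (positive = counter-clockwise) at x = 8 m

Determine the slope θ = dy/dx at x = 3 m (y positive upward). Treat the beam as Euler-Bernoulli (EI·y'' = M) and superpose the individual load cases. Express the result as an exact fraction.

Load 1 — uniform load w=4 kN/m over full span:
  θ_1 = -w(L³-6Lx²+4x³)/(24EI) = -4·(12³-6·12·3²+4·3³)/(24·200000) = -99/100000 rad
Load 2 — triangular load w₀=-13 kN/m (0→w₀ over full span):
  θ_2 = -w₀(7L⁴-30L²x²+15x⁴)/(360LEI) = -(-13)·(7·12⁴-30·12²·3²+15·3⁴)/(360·12·200000) = 51753/32000000 rad
Load 3 — applied couple M₀=19 kN·m at a=8 m (b=L-a=4):
  θ_3 = (M₀x²/(2L)+C₁)/EI  [x≤a] with C₁=M₀(3b²-L²)/(6L)=-76/3 = (19·3²/(2·12)+(-76/3))/200000 = -437/4800000 rad
Superposition: θ = Σ θ_i = 51479/96000000 rad ≈ 0.000536 rad

θ(3) = 51479/96000000 rad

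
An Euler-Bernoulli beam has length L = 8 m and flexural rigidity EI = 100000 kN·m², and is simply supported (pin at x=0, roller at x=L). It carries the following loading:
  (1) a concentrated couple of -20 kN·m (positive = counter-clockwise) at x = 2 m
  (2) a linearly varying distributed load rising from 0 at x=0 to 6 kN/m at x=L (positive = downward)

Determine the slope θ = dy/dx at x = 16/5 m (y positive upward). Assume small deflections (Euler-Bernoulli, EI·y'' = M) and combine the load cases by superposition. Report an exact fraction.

Load 1 — applied couple M₀=-20 kN·m at a=2 m (b=L-a=6):
  θ_1 = (M₀x²/(2L)-M₀(x-a)+C₁)/EI  [x>a] with C₁=M₀(3b²-L²)/(6L)=-55/3 = ((-20)·(16/5)²/(2·8)-(-20)·((16/5)-2)+(-55/3))/100000 = -107/1500000 rad
Load 2 — triangular load w₀=6 kN/m (0→w₀ over full span):
  θ_2 = -w₀(7L⁴-30L²x²+15x⁴)/(360LEI) = -6·(7·8⁴-30·8²·(16/5)²+15·(16/5)⁴)/(360·8·100000) = -1292/5859375 rad
Superposition: θ = Σ θ_i = -54719/187500000 rad ≈ -0.000292 rad

θ(16/5) = -54719/187500000 rad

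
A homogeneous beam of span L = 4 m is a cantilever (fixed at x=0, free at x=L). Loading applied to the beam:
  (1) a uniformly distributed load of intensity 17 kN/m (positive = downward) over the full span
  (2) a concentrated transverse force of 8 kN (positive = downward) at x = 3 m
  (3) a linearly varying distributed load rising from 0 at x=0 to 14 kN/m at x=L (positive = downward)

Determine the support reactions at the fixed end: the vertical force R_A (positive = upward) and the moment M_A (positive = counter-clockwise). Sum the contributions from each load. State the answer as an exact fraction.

Load 1 — uniform load w=17 kN/m over full span:
  R_A = wL = 17·4 = 68 kN
  M_A = wL²/2 = 17·4²/2 = 136 kN·m
Load 2 — point force P=8 kN at a=3 m (b=L-a=1):
  R_A = P = 8 kN
  M_A = Pa = 8·3 = 24 kN·m
Load 3 — triangular load w₀=14 kN/m (0→w₀ over full span):
  R_A = w₀L/2 = 14·4/2 = 28 kN
  M_A = w₀L²/3 = 14·4²/3 = 224/3 kN·m
Superposition: R_A = 104 kN, M_A = 704/3 kN·m

R_A = 104 kN, M_A = 704/3 kN·m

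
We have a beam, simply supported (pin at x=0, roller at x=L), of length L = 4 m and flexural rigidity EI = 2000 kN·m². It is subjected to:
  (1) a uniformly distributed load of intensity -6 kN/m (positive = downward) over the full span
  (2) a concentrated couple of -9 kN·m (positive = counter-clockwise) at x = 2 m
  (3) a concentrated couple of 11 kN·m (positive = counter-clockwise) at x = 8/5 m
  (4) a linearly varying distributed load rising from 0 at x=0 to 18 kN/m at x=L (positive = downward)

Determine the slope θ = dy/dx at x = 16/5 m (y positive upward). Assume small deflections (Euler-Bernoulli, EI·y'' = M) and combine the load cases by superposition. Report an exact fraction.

Load 1 — uniform load w=-6 kN/m over full span:
  θ_1 = -w(L³-6Lx²+4x³)/(24EI) = -(-6)·(4³-6·4·(16/5)²+4·(16/5)³)/(24·2000) = -99/15625 rad
Load 2 — applied couple M₀=-9 kN·m at a=2 m (b=L-a=2):
  θ_2 = (M₀x²/(2L)-M₀(x-a)+C₁)/EI  [x>a] with C₁=M₀(3b²-L²)/(6L)=3/2 = ((-9)·(16/5)²/(2·4)-(-9)·((16/5)-2)+(3/2))/2000 = 39/100000 rad
Load 3 — applied couple M₀=11 kN·m at a=8/5 m (b=L-a=12/5):
  θ_3 = (M₀x²/(2L)-M₀(x-a)+C₁)/EI  [x>a] with C₁=M₀(3b²-L²)/(6L)=44/75 = (11·(16/5)²/(2·4)-11·((16/5)-(8/5))+(44/75))/2000 = -11/7500 rad
Load 4 — triangular load w₀=18 kN/m (0→w₀ over full span):
  θ_4 = -w₀(7L⁴-30L²x²+15x⁴)/(360LEI) = -18·(7·4⁴-30·4²·(16/5)²+15·(16/5)⁴)/(360·4·2000) = 757/78125 rad
Superposition: θ = Σ θ_i = 17077/7500000 rad ≈ 0.002277 rad

θ(16/5) = 17077/7500000 rad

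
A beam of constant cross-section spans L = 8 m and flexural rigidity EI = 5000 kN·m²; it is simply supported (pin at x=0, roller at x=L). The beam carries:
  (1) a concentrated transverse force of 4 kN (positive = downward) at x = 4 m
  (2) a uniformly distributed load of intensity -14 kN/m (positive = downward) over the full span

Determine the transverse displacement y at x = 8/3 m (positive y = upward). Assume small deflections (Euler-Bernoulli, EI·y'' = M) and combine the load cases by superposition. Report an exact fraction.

Load 1 — point force P=4 kN at a=4 m (b=L-a=4):
  y_1 = -Pbx(L²-b²-x²)/(6LEI)  [x≤a] = -4·4·(8/3)·(8²-4²-(8/3)²)/(6·8·5000) = -368/50625 m
Load 2 — uniform load w=-14 kN/m over full span:
  y_2 = -wx(L³-2Lx²+x³)/(24EI) = -(-14)·(8/3)·(8³-2·8·(8/3)²+(8/3)³)/(24·5000) = 19712/151875 m
Superposition: y = Σ y_i = 18608/151875 m ≈ 0.122522 m

y(8/3) = 18608/151875 m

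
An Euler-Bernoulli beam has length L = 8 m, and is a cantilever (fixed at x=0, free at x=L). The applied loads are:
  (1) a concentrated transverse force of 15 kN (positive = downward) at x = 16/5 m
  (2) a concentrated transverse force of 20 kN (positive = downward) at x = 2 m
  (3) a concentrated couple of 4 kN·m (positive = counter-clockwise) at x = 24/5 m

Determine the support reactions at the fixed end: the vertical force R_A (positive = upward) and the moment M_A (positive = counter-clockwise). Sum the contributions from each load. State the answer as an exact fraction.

Load 1 — point force P=15 kN at a=16/5 m (b=L-a=24/5):
  R_A = P = 15 kN
  M_A = Pa = 15·(16/5) = 48 kN·m
Load 2 — point force P=20 kN at a=2 m (b=L-a=6):
  R_A = P = 20 kN
  M_A = Pa = 20·2 = 40 kN·m
Load 3 — applied couple M₀=4 kN·m at a=24/5 m (b=L-a=16/5):
  R_A = 0 kN
  M_A = -M₀ = -4 kN·m
Superposition: R_A = 35 kN, M_A = 84 kN·m

R_A = 35 kN, M_A = 84 kN·m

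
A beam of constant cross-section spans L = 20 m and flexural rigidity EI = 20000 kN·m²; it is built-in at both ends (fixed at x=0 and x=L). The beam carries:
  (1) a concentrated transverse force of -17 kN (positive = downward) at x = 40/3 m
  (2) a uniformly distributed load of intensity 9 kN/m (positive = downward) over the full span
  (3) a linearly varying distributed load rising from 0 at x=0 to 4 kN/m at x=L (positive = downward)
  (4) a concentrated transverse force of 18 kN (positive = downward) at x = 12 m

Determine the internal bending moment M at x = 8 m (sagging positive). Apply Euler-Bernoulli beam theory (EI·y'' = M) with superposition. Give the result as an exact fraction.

Load 1 — point force P=-17 kN at a=40/3 m (b=L-a=20/3):
  M_1 = Pb²(3a+b)x/L³ - Pab²/L²  [x≤a] = (-17)·(20/3)²·(3·(40/3)+(20/3))·8/20³ - (-17)·(40/3)·(20/3)²/20² = -272/27 kN·m
Load 2 — uniform load w=9 kN/m over full span:
  M_2 = wLx/2 - wL²/12 - wx²/2 = 9·20·8/2 - 9·20²/12 - 9·8²/2 = 132 kN·m
Load 3 — triangular load w₀=4 kN/m (0→w₀ over full span):
  M_3 = 3w₀Lx/20 - w₀L²/30 - w₀x³/(6L) = 3·4·20·8/20 - 4·20²/30 - 4·8³/(6·20) = 128/5 kN·m
Load 4 — point force P=18 kN at a=12 m (b=L-a=8):
  M_4 = Pb²(3a+b)x/L³ - Pab²/L²  [x≤a] = 18·8²·(3·12+8)·8/20³ - 18·12·8²/20² = 2016/125 kN·m
Superposition: M = Σ M_i = 552332/3375 kN·m ≈ 163.653926 kN·m

M(8) = 552332/3375 kN·m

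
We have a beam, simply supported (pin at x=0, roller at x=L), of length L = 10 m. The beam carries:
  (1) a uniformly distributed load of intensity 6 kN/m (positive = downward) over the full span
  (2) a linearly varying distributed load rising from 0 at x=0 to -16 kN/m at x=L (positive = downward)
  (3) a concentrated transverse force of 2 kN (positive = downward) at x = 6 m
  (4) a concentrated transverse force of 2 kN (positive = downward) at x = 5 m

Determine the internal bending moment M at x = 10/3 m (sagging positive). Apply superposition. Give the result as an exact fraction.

Load 1 — uniform load w=6 kN/m over full span:
  M_1 = wx(L-x)/2 = 6·(10/3)·(10-(10/3))/2 = 200/3 kN·m
Load 2 — triangular load w₀=-16 kN/m (0→w₀ over full span):
  M_2 = w₀Lx/6 - w₀x³/(6L) = (-16)·10·(10/3)/6 - (-16)·(10/3)³/(6·10) = -6400/81 kN·m
Load 3 — point force P=2 kN at a=6 m (b=L-a=4):
  M_3 = Pbx/L  [x≤a] = 2·4·(10/3)/10 = 8/3 kN·m
Load 4 — point force P=2 kN at a=5 m (b=L-a=5):
  M_4 = Pbx/L  [x≤a] = 2·5·(10/3)/10 = 10/3 kN·m
Superposition: M = Σ M_i = -514/81 kN·m ≈ -6.345679 kN·m

M(10/3) = -514/81 kN·m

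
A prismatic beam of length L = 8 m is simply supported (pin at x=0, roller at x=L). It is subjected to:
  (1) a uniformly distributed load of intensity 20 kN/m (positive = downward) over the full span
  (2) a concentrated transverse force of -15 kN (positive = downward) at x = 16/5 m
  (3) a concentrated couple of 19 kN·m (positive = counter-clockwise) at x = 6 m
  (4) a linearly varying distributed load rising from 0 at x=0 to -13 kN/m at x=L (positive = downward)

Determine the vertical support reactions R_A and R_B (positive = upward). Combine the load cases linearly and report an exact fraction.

Load 1 — uniform load w=20 kN/m over full span:
  R_A = wL/2 = 20·8/2 = 80 kN
  R_B = wL/2 = 20·8/2 = 80 kN
Load 2 — point force P=-15 kN at a=16/5 m (b=L-a=24/5):
  R_A = Pb/L = (-15)·(24/5)/8 = -9 kN
  R_B = Pa/L = (-15)·(16/5)/8 = -6 kN
Load 3 — applied couple M₀=19 kN·m at a=6 m (b=L-a=2):
  R_A = M₀/L = 19/8 kN
  R_B = -M₀/L = -19/8 kN
Load 4 — triangular load w₀=-13 kN/m (0→w₀ over full span):
  R_A = w₀L/6 = (-13)·8/6 = -52/3 kN
  R_B = w₀L/3 = (-13)·8/3 = -104/3 kN
Superposition: R_A = 1345/24 kN, R_B = 887/24 kN

R_A = 1345/24 kN, R_B = 887/24 kN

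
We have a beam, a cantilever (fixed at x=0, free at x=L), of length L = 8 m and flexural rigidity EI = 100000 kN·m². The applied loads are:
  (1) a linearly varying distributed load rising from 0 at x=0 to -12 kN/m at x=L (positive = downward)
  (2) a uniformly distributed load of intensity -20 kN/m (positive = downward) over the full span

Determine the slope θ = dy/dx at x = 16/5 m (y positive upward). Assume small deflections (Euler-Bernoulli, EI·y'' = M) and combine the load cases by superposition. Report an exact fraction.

Load 1 — triangular load w₀=-12 kN/m (0→w₀ over full span):
  θ_1 = (w₀Lx²/4-w₀L²x/3-w₀x⁴/(24L))/EI = ((-12)·8·(16/5)²/4-(-12)·8²·(16/5)/3-(-12)·(16/5)⁴/(24·8))/100000 = 11328/1953125 rad
Load 2 — uniform load w=-20 kN/m over full span:
  θ_2 = -wx(x²-3Lx+3L²)/(6EI) = -(-20)·(16/5)·((16/5)²-3·8·(16/5)+3·8²)/(6·100000) = 3136/234375 rad
Superposition: θ = Σ θ_i = 112384/5859375 rad ≈ 0.019180 rad

θ(16/5) = 112384/5859375 rad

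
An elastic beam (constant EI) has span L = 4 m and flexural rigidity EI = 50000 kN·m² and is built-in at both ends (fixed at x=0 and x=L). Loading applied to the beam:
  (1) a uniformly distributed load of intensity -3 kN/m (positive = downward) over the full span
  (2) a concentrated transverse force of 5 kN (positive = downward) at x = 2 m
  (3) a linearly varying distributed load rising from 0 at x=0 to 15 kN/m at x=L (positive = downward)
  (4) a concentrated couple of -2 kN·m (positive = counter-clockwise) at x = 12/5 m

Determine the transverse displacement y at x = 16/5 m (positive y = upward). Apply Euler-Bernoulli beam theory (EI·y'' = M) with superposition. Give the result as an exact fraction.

y(16/5) = -4867/117187500 m

Load 1 — uniform load w=-3 kN/m over full span:
  y_1 = -wx²(L-x)²/(24EI) = -(-3)·(16/5)²·(4-(16/5))²/(24·50000) = 32/1953125 m
Load 2 — point force P=5 kN at a=2 m (b=L-a=2):
  y_2 = -Pa²(L-x)²(3bL-(3b+a)(L-x))/(6L³EI)  [x>a] = -5·2²·(4-(16/5))²·(3·2·4-(3·2+2)·(4-(16/5)))/(6·4³·50000) = -11/937500 m
Load 3 — triangular load w₀=15 kN/m (0→w₀ over full span):
  y_3 = -w₀x²(L-x)²(x+2L)/(120LEI) = -15·(16/5)²·(4-(16/5))²·((16/5)+2·4)/(120·4·50000) = -448/9765625 m
Load 4 — applied couple M₀=-2 kN·m at a=12/5 m (b=L-a=8/5):
  y_4 = (R_Ax³/6 - M_Ax²/2 - M₀(x-a)²/2)/EI  [x>a] with R_A=-18/25, M_A=-16/25 = ((-18/25)·(16/5)³/6 - (-16/25)·(16/5)²/2 - (-2)·((16/5)-(12/5))²/2)/50000 = -3/9765625 m
Superposition: y = Σ y_i = -4867/117187500 m ≈ -0.000042 m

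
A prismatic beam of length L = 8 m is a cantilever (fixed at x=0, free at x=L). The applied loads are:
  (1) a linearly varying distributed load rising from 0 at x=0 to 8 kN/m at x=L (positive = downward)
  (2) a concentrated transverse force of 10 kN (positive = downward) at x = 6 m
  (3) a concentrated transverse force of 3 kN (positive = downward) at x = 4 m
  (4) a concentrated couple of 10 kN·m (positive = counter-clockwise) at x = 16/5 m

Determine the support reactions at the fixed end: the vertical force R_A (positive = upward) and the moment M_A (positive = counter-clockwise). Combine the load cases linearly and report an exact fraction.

R_A = 45 kN, M_A = 698/3 kN·m

Load 1 — triangular load w₀=8 kN/m (0→w₀ over full span):
  R_A = w₀L/2 = 8·8/2 = 32 kN
  M_A = w₀L²/3 = 8·8²/3 = 512/3 kN·m
Load 2 — point force P=10 kN at a=6 m (b=L-a=2):
  R_A = P = 10 kN
  M_A = Pa = 10·6 = 60 kN·m
Load 3 — point force P=3 kN at a=4 m (b=L-a=4):
  R_A = P = 3 kN
  M_A = Pa = 3·4 = 12 kN·m
Load 4 — applied couple M₀=10 kN·m at a=16/5 m (b=L-a=24/5):
  R_A = 0 kN
  M_A = -M₀ = -10 kN·m
Superposition: R_A = 45 kN, M_A = 698/3 kN·m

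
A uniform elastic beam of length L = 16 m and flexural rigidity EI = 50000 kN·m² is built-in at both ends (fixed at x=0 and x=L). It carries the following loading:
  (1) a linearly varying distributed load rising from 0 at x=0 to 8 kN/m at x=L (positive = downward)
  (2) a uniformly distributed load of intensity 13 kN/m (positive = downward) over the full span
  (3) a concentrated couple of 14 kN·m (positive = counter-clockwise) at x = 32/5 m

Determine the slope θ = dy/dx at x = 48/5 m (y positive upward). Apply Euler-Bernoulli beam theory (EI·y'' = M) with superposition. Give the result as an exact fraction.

θ(48/5) = 10256/1953125 rad

Load 1 — triangular load w₀=8 kN/m (0→w₀ over full span):
  θ_1 = -w₀(2x(L-x)(L-2x)(x+2L)+x²(L-x)²)/(120LEI) = -8·(2·(48/5)·(16-(48/5))·(16-2·(48/5))·((48/5)+2·16)+(48/5)²·(16-(48/5))²)/(120·16·50000) = 2048/1953125 rad
Load 2 — uniform load w=13 kN/m over full span:
  θ_2 = -wx(L-x)(L-2x)/(12EI) = -13·(48/5)·(16-(48/5))·(16-2·(48/5))/(12·50000) = 1664/390625 rad
Load 3 — applied couple M₀=14 kN·m at a=32/5 m (b=L-a=48/5):
  θ_3 = (R_Ax²/2 - M_Ax - M₀(x-a))/EI  [x>a] with R_A=63/50, M_A=42/25 = ((63/50)·(48/5)²/2 - (42/25)·(48/5) - 14·((48/5)-(32/5)))/50000 = -112/1953125 rad
Superposition: θ = Σ θ_i = 10256/1953125 rad ≈ 0.005251 rad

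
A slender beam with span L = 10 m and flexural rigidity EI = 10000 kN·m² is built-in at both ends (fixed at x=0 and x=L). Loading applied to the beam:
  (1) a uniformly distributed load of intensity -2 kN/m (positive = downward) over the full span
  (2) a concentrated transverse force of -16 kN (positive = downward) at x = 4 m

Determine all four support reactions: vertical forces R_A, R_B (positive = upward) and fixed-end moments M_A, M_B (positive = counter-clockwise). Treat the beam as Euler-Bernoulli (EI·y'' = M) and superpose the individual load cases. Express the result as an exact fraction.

Load 1 — uniform load w=-2 kN/m over full span:
  R_A = wL/2 = (-2)·10/2 = -10 kN
  M_A = wL²/12 = (-2)·10²/12 = -50/3 kN·m
  R_B = wL/2 = (-2)·10/2 = -10 kN
  M_B = -wL²/12 = -(-2)·10²/12 = 50/3 kN·m
Load 2 — point force P=-16 kN at a=4 m (b=L-a=6):
  R_A = Pb²(3a+b)/L³ = (-16)·6²·(3·4+6)/10³ = -1296/125 kN
  M_A = Pab²/L² = (-16)·4·6²/10² = -576/25 kN·m
  R_B = Pa²(a+3b)/L³ = (-16)·4²·(4+3·6)/10³ = -704/125 kN
  M_B = -Pa²b/L² = -(-16)·4²·6/10² = 384/25 kN·m
Superposition: R_A = -2546/125 kN, M_A = -2978/75 kN·m, R_B = -1954/125 kN, M_B = 2402/75 kN·m

R_A = -2546/125 kN, M_A = -2978/75 kN·m, R_B = -1954/125 kN, M_B = 2402/75 kN·m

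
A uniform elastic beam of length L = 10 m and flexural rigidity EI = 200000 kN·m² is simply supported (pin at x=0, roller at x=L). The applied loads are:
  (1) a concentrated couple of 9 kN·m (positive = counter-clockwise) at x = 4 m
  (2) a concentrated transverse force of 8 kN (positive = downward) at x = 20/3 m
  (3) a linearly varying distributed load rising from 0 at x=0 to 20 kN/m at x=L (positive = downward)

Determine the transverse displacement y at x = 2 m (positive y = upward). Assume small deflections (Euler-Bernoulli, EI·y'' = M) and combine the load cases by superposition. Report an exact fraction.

Load 1 — applied couple M₀=9 kN·m at a=4 m (b=L-a=6):
  y_1 = (M₀x³/(6L)+C₁x)/EI  [x≤a] with C₁=M₀(3b²-L²)/(6L)=6/5 = (9·2³/(6·10)+(6/5)·2)/200000 = 9/500000 m
Load 2 — point force P=8 kN at a=20/3 m (b=L-a=10/3):
  y_2 = -Pbx(L²-b²-x²)/(6LEI)  [x≤a] = -8·(10/3)·2·(10²-(10/3)²-2²)/(6·10·200000) = -191/506250 m
Load 3 — triangular load w₀=20 kN/m (0→w₀ over full span):
  y_3 = -w₀x(7L⁴-10L²x²+3x⁴)/(360LEI) = -20·2·(7·10⁴-10·10²·2²+3·2⁴)/(360·10·200000) = -172/46875 m
Superposition: y = Σ y_i = -163159/40500000 m ≈ -0.004029 m

y(2) = -163159/40500000 m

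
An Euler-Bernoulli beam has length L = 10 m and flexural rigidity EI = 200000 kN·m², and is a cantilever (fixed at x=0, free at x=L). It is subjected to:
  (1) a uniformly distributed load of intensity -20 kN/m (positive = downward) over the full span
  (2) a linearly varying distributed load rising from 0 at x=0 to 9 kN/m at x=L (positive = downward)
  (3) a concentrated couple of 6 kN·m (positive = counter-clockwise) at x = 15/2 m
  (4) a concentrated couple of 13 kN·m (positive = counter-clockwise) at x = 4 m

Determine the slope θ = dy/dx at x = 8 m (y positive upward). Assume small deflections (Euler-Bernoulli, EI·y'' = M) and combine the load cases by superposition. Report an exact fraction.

θ(8) = 34351/3000000 rad

Load 1 — uniform load w=-20 kN/m over full span:
  θ_1 = -wx(x²-3Lx+3L²)/(6EI) = -(-20)·8·(8²-3·10·8+3·10²)/(6·200000) = 31/1875 rad
Load 2 — triangular load w₀=9 kN/m (0→w₀ over full span):
  θ_2 = (w₀Lx²/4-w₀L²x/3-w₀x⁴/(24L))/EI = (9·10·8²/4-9·10²·8/3-9·8⁴/(24·10))/200000 = -87/15625 rad
Load 3 — applied couple M₀=6 kN·m at a=15/2 m (b=L-a=5/2):
  θ_3 = M₀a/EI  [x>a] = 6·(15/2)/200000 = 9/40000 rad
Load 4 — applied couple M₀=13 kN·m at a=4 m (b=L-a=6):
  θ_4 = M₀a/EI  [x>a] = 13·4/200000 = 13/50000 rad
Superposition: θ = Σ θ_i = 34351/3000000 rad ≈ 0.011450 rad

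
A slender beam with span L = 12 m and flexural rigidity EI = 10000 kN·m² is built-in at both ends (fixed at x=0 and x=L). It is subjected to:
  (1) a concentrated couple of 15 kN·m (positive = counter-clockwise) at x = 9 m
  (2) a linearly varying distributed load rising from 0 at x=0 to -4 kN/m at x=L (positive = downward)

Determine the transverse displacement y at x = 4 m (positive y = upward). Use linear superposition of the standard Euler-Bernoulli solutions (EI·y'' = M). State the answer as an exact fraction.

y(4) = 5143/900000 m

Load 1 — applied couple M₀=15 kN·m at a=9 m (b=L-a=3):
  y_1 = (R_Ax³/6 - M_Ax²/2)/EI  [x≤a] with R_A=45/32, M_A=75/16 = ((45/32)·4³/6 - (75/16)·4²/2)/10000 = -9/4000 m
Load 2 — triangular load w₀=-4 kN/m (0→w₀ over full span):
  y_2 = -w₀x²(L-x)²(x+2L)/(120LEI) = -(-4)·4²·(12-4)²·(4+2·12)/(120·12·10000) = 224/28125 m
Superposition: y = Σ y_i = 5143/900000 m ≈ 0.005714 m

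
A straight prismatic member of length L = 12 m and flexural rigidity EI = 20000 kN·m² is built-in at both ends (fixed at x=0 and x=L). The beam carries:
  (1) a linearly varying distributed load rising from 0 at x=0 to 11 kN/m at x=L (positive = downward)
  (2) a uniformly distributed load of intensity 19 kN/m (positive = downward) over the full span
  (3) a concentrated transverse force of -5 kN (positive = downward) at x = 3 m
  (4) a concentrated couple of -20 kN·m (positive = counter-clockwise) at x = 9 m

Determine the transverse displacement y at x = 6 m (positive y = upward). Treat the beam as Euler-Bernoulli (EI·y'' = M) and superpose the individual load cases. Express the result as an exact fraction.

Load 1 — triangular load w₀=11 kN/m (0→w₀ over full span):
  y_1 = -w₀x²(L-x)²(x+2L)/(120LEI) = -11·6²·(12-6)²·(6+2·12)/(120·12·20000) = -297/20000 m
Load 2 — uniform load w=19 kN/m over full span:
  y_2 = -wx²(L-x)²/(24EI) = -19·6²·(12-6)²/(24·20000) = -513/10000 m
Load 3 — point force P=-5 kN at a=3 m (b=L-a=9):
  y_3 = -Pa²(L-x)²(3bL-(3b+a)(L-x))/(6L³EI)  [x>a] = -(-5)·3²·(12-6)²·(3·9·12-(3·9+3)·(12-6))/(6·12³·20000) = 9/8000 m
Load 4 — applied couple M₀=-20 kN·m at a=9 m (b=L-a=3):
  y_4 = (R_Ax³/6 - M_Ax²/2)/EI  [x≤a] with R_A=-15/8, M_A=-25/4 = ((-15/8)·6³/6 - (-25/4)·6²/2)/20000 = 9/4000 m
Superposition: y = Σ y_i = -2511/40000 m ≈ -0.062775 m

y(6) = -2511/40000 m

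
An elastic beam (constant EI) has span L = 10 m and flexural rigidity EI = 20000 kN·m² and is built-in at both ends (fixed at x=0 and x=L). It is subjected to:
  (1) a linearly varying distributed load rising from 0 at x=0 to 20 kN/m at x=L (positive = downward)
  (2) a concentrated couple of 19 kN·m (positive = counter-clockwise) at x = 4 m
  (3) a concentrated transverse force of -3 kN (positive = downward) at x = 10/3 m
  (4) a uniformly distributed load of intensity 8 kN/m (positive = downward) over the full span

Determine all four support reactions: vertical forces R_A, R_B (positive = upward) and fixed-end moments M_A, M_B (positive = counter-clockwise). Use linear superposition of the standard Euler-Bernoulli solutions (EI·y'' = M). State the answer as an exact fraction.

R_A = 79328/1125 kN, M_A = 29513/225 kN·m, R_B = 119797/1125 kN, M_B = -35632/225 kN·m

Load 1 — triangular load w₀=20 kN/m (0→w₀ over full span):
  R_A = 3w₀L/20 = 3·20·10/20 = 30 kN
  M_A = w₀L²/30 = 20·10²/30 = 200/3 kN·m
  R_B = 7w₀L/20 = 7·20·10/20 = 70 kN
  M_B = -w₀L²/20 = -20·10²/20 = -100 kN·m
Load 2 — applied couple M₀=19 kN·m at a=4 m (b=L-a=6):
  R_A = 6M₀ab/L³ = 6·19·4·6/10³ = 342/125 kN
  M_A = M₀b(2a-b)/L² = 19·6·(2·4-6)/10² = 57/25 kN·m
  R_B = -6M₀ab/L³ = -6·19·4·6/10³ = -342/125 kN
  M_B = M₀a(2b-a)/L² = 19·4·(2·6-4)/10² = 152/25 kN·m
Load 3 — point force P=-3 kN at a=10/3 m (b=L-a=20/3):
  R_A = Pb²(3a+b)/L³ = (-3)·(20/3)²·(3·(10/3)+(20/3))/10³ = -20/9 kN
  M_A = Pab²/L² = (-3)·(10/3)·(20/3)²/10² = -40/9 kN·m
  R_B = Pa²(a+3b)/L³ = (-3)·(10/3)²·((10/3)+3·(20/3))/10³ = -7/9 kN
  M_B = -Pa²b/L² = -(-3)·(10/3)²·(20/3)/10² = 20/9 kN·m
Load 4 — uniform load w=8 kN/m over full span:
  R_A = wL/2 = 8·10/2 = 40 kN
  M_A = wL²/12 = 8·10²/12 = 200/3 kN·m
  R_B = wL/2 = 8·10/2 = 40 kN
  M_B = -wL²/12 = -8·10²/12 = -200/3 kN·m
Superposition: R_A = 79328/1125 kN, M_A = 29513/225 kN·m, R_B = 119797/1125 kN, M_B = -35632/225 kN·m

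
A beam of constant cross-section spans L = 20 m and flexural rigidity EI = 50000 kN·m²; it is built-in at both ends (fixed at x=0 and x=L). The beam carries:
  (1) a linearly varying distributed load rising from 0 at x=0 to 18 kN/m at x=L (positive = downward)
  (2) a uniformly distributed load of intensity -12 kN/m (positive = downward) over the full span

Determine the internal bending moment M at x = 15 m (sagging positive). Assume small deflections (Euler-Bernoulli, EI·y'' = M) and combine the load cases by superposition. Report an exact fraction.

M(15) = 55/4 kN·m

Load 1 — triangular load w₀=18 kN/m (0→w₀ over full span):
  M_1 = 3w₀Lx/20 - w₀L²/30 - w₀x³/(6L) = 3·18·20·15/20 - 18·20²/30 - 18·15³/(6·20) = 255/4 kN·m
Load 2 — uniform load w=-12 kN/m over full span:
  M_2 = wLx/2 - wL²/12 - wx²/2 = (-12)·20·15/2 - (-12)·20²/12 - (-12)·15²/2 = -50 kN·m
Superposition: M = Σ M_i = 55/4 kN·m ≈ 13.750000 kN·m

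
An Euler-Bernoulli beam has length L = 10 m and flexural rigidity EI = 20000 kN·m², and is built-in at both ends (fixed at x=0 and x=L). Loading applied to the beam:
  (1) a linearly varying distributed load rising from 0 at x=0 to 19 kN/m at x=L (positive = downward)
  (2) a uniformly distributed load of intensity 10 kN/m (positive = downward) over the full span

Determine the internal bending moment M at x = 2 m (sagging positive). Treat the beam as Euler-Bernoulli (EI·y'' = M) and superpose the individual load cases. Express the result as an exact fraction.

Load 1 — triangular load w₀=19 kN/m (0→w₀ over full span):
  M_1 = 3w₀Lx/20 - w₀L²/30 - w₀x³/(6L) = 3·19·10·2/20 - 19·10²/30 - 19·2³/(6·10) = -133/15 kN·m
Load 2 — uniform load w=10 kN/m over full span:
  M_2 = wLx/2 - wL²/12 - wx²/2 = 10·10·2/2 - 10·10²/12 - 10·2²/2 = -10/3 kN·m
Superposition: M = Σ M_i = -61/5 kN·m ≈ -12.200000 kN·m

M(2) = -61/5 kN·m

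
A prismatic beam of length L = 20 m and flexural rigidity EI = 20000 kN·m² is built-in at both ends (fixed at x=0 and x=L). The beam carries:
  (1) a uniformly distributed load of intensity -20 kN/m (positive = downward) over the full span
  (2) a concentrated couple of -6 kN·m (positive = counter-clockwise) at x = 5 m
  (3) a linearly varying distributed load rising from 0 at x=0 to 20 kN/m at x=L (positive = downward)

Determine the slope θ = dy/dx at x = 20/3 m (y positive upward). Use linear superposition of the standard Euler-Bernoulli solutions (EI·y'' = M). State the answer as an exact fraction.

θ(20/3) = 22157/972000 rad

Load 1 — uniform load w=-20 kN/m over full span:
  θ_1 = -wx(L-x)(L-2x)/(12EI) = -(-20)·(20/3)·(20-(20/3))·(20-2·(20/3))/(12·20000) = 4/81 rad
Load 2 — applied couple M₀=-6 kN·m at a=5 m (b=L-a=15):
  θ_2 = (R_Ax²/2 - M_Ax - M₀(x-a))/EI  [x>a] with R_A=-27/80, M_A=9/8 = ((-27/80)·(20/3)²/2 - (9/8)·(20/3) - (-6)·((20/3)-5))/20000 = -1/4000 rad
Load 3 — triangular load w₀=20 kN/m (0→w₀ over full span):
  θ_3 = -w₀(2x(L-x)(L-2x)(x+2L)+x²(L-x)²)/(120LEI) = -20·(2·(20/3)·(20-(20/3))·(20-2·(20/3))·((20/3)+2·20)+(20/3)²·(20-(20/3))²)/(120·20·20000) = -32/1215 rad
Superposition: θ = Σ θ_i = 22157/972000 rad ≈ 0.022795 rad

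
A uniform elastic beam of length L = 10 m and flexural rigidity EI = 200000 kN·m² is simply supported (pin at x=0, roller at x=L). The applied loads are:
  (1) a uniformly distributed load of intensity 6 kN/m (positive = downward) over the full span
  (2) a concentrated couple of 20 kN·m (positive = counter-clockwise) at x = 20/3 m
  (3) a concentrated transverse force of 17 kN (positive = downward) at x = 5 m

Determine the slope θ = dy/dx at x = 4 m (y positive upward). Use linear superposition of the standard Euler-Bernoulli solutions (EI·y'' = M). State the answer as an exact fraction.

θ(4) = -853/1440000 rad

Load 1 — uniform load w=6 kN/m over full span:
  θ_1 = -w(L³-6Lx²+4x³)/(24EI) = -6·(10³-6·10·4²+4·4³)/(24·200000) = -37/100000 rad
Load 2 — applied couple M₀=20 kN·m at a=20/3 m (b=L-a=10/3):
  θ_2 = (M₀x²/(2L)+C₁)/EI  [x≤a] with C₁=M₀(3b²-L²)/(6L)=-200/9 = (20·4²/(2·10)+(-200/9))/200000 = -7/225000 rad
Load 3 — point force P=17 kN at a=5 m (b=L-a=5):
  θ_3 = -Pb(L²-b²-3x²)/(6LEI)  [x≤a] = -17·5·(10²-5²-3·4²)/(6·10·200000) = -153/800000 rad
Superposition: θ = Σ θ_i = -853/1440000 rad ≈ -0.000592 rad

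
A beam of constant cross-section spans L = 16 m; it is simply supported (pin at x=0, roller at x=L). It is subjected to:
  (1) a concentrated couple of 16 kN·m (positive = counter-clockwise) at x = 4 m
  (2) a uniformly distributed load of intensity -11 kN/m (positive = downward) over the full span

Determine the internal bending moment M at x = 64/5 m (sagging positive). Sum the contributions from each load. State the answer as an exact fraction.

M(64/5) = -5712/25 kN·m

Load 1 — applied couple M₀=16 kN·m at a=4 m (b=L-a=12):
  M_1 = M₀x/L - M₀  [x>a] = 16·(64/5)/16 - 16 = -16/5 kN·m
Load 2 — uniform load w=-11 kN/m over full span:
  M_2 = wx(L-x)/2 = (-11)·(64/5)·(16-(64/5))/2 = -5632/25 kN·m
Superposition: M = Σ M_i = -5712/25 kN·m ≈ -228.480000 kN·m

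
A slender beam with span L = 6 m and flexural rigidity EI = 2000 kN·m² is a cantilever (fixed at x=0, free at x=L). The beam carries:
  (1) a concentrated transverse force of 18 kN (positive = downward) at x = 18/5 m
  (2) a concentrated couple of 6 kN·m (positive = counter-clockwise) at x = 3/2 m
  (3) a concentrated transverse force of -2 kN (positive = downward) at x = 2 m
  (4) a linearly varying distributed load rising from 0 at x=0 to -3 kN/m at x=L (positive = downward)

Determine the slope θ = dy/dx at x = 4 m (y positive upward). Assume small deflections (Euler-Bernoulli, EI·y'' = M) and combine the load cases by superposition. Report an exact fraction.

θ(4) = -1973/150000 rad

Load 1 — point force P=18 kN at a=18/5 m (b=L-a=12/5):
  θ_1 = -Pa²/(2EI)  [x>a] = -18·(18/5)²/(2·2000) = -729/12500 rad
Load 2 — applied couple M₀=6 kN·m at a=3/2 m (b=L-a=9/2):
  θ_2 = M₀a/EI  [x>a] = 6·(3/2)/2000 = 9/2000 rad
Load 3 — point force P=-2 kN at a=2 m (b=L-a=4):
  θ_3 = -Pa²/(2EI)  [x>a] = -(-2)·2²/(2·2000) = 1/500 rad
Load 4 — triangular load w₀=-3 kN/m (0→w₀ over full span):
  θ_4 = (w₀Lx²/4-w₀L²x/3-w₀x⁴/(24L))/EI = ((-3)·6·4²/4-(-3)·6²·4/3-(-3)·4⁴/(24·6))/2000 = 29/750 rad
Superposition: θ = Σ θ_i = -1973/150000 rad ≈ -0.013153 rad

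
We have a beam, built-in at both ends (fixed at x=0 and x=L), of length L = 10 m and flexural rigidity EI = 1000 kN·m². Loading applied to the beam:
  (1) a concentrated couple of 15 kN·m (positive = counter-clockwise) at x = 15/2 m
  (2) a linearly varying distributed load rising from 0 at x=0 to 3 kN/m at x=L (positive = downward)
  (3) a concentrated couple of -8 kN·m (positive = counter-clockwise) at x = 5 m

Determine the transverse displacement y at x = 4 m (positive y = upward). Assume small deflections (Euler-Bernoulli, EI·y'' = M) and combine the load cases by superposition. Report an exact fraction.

y(4) = -2543/50000 m

Load 1 — applied couple M₀=15 kN·m at a=15/2 m (b=L-a=5/2):
  y_1 = (R_Ax³/6 - M_Ax²/2)/EI  [x≤a] with R_A=27/16, M_A=75/16 = ((27/16)·4³/6 - (75/16)·4²/2)/1000 = -39/2000 m
Load 2 — triangular load w₀=3 kN/m (0→w₀ over full span):
  y_2 = -w₀x²(L-x)²(x+2L)/(120LEI) = -3·4²·(10-4)²·(4+2·10)/(120·10·1000) = -108/3125 m
Load 3 — applied couple M₀=-8 kN·m at a=5 m (b=L-a=5):
  y_3 = (R_Ax³/6 - M_Ax²/2)/EI  [x≤a] with R_A=-6/5, M_A=-2 = ((-6/5)·4³/6 - (-2)·4²/2)/1000 = 2/625 m
Superposition: y = Σ y_i = -2543/50000 m ≈ -0.050860 m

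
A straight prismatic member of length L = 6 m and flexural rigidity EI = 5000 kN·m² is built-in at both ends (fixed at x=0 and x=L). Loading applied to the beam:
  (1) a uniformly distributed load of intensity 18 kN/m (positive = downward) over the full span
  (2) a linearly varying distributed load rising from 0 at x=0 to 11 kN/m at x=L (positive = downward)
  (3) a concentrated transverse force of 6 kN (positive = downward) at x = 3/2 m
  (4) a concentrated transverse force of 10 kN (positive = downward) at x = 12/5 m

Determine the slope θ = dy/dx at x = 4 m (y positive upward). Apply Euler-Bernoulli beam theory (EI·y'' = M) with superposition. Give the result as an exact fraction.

θ(4) = 16571/2250000 rad

Load 1 — uniform load w=18 kN/m over full span:
  θ_1 = -wx(L-x)(L-2x)/(12EI) = -18·4·(6-4)·(6-2·4)/(12·5000) = 3/625 rad
Load 2 — triangular load w₀=11 kN/m (0→w₀ over full span):
  θ_2 = -w₀(2x(L-x)(L-2x)(x+2L)+x²(L-x)²)/(120LEI) = -11·(2·4·(6-4)·(6-2·4)·(4+2·6)+4²·(6-4)²)/(120·6·5000) = 77/56250 rad
Load 3 — point force P=6 kN at a=3/2 m (b=L-a=9/2):
  θ_3 = Pa²(L-x)(2bL-(3b+a)(L-x))/(2L³EI)  [x>a] = 6·(3/2)²·(6-4)·(2·(9/2)·6-(3·(9/2)+(3/2))·(6-4))/(2·6³·5000) = 3/10000 rad
Load 4 — point force P=10 kN at a=12/5 m (b=L-a=18/5):
  θ_4 = Pa²(L-x)(2bL-(3b+a)(L-x))/(2L³EI)  [x>a] = 10·(12/5)²·(6-4)·(2·(18/5)·6-(3·(18/5)+(12/5))·(6-4))/(2·6³·5000) = 14/15625 rad
Superposition: θ = Σ θ_i = 16571/2250000 rad ≈ 0.007365 rad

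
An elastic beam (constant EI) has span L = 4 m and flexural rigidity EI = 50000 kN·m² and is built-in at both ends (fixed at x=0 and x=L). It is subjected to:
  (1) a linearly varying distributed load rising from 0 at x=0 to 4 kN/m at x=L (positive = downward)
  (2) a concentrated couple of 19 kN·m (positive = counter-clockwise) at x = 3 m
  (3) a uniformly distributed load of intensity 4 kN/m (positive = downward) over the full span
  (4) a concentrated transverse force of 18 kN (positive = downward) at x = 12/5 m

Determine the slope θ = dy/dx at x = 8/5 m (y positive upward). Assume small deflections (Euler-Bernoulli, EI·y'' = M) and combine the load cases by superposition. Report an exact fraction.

Load 1 — triangular load w₀=4 kN/m (0→w₀ over full span):
  θ_1 = -w₀(2x(L-x)(L-2x)(x+2L)+x²(L-x)²)/(120LEI) = -4·(2·(8/5)·(4-(8/5))·(4-2·(8/5))·((8/5)+2·4)+(8/5)²·(4-(8/5))²)/(120·4·50000) = -24/1953125 rad
Load 2 — applied couple M₀=19 kN·m at a=3 m (b=L-a=1):
  θ_2 = (R_Ax²/2 - M_Ax)/EI  [x≤a] with R_A=171/32, M_A=95/16 = ((171/32)·(8/5)²/2 - (95/16)·(8/5))/50000 = -133/2500000 rad
Load 3 — uniform load w=4 kN/m over full span:
  θ_3 = -wx(L-x)(L-2x)/(12EI) = -4·(8/5)·(4-(8/5))·(4-2·(8/5))/(12·50000) = -8/390625 rad
Load 4 — point force P=18 kN at a=12/5 m (b=L-a=8/5):
  θ_4 = -Pb²x(2aL-(3a+b)x)/(2L³EI)  [x≤a] = -18·(8/5)²·(8/5)·(2·(12/5)·4-(3·(12/5)+(8/5))·(8/5))/(2·4³·50000) = -576/9765625 rad
Superposition: θ = Σ θ_i = -45297/312500000 rad ≈ -0.000145 rad

θ(8/5) = -45297/312500000 rad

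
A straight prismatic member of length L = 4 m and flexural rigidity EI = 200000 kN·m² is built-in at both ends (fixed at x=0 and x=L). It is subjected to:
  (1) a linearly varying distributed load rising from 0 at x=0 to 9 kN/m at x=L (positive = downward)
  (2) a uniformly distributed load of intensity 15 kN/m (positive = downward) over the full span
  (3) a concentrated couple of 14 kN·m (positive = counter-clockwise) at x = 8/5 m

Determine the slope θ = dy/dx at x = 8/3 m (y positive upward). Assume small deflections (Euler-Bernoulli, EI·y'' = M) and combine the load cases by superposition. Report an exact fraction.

θ(8/3) = 257/8437500 rad

Load 1 — triangular load w₀=9 kN/m (0→w₀ over full span):
  θ_1 = -w₀(2x(L-x)(L-2x)(x+2L)+x²(L-x)²)/(120LEI) = -9·(2·(8/3)·(4-(8/3))·(4-2·(8/3))·((8/3)+2·4)+(8/3)²·(4-(8/3))²)/(120·4·200000) = 7/843750 rad
Load 2 — uniform load w=15 kN/m over full span:
  θ_2 = -wx(L-x)(L-2x)/(12EI) = -15·(8/3)·(4-(8/3))·(4-2·(8/3))/(12·200000) = 1/33750 rad
Load 3 — applied couple M₀=14 kN·m at a=8/5 m (b=L-a=12/5):
  θ_3 = (R_Ax²/2 - M_Ax - M₀(x-a))/EI  [x>a] with R_A=126/25, M_A=42/25 = ((126/25)·(8/3)²/2 - (42/25)·(8/3) - 14·((8/3)-(8/5)))/200000 = -7/937500 rad
Superposition: θ = Σ θ_i = 257/8437500 rad ≈ 0.000030 rad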